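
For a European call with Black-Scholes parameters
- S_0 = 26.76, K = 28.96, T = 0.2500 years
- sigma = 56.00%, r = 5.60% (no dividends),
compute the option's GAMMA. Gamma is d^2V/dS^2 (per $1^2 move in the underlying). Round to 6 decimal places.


Answer: Gamma = 0.053018

Derivation:
d1 = -0.0921690438; d2 = -0.3721690438
phi(d1) = 0.3972513403; exp(-qT) = 1.0000000000; exp(-rT) = 0.9860975443
Gamma = exp(-qT) * phi(d1) / (S * sigma * sqrt(T)) = 1.0000000000 * 0.3972513403 / (26.7600 * 0.5600 * 0.5000000000) = 0.053018


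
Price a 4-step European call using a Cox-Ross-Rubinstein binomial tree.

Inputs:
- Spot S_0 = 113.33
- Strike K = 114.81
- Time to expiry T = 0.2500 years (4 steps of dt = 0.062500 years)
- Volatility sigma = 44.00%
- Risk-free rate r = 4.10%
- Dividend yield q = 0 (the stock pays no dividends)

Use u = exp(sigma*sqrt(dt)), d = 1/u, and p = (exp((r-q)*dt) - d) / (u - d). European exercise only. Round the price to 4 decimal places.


Answer: Price = V(0,0) = 9.4477

Derivation:
dt = T/N = 0.062500
u = exp(sigma*sqrt(dt)) = 1.116278; d = 1/u = 0.895834
p = (exp((r-q)*dt) - d) / (u - d) = 0.484167
Discount per step: exp(-r*dt) = 0.997441
Stock lattice S(k, i) with i counting down-moves:
  k=0: S(0,0) = 113.3300
  k=1: S(1,0) = 126.5078; S(1,1) = 101.5249
  k=2: S(2,0) = 141.2179; S(2,1) = 113.3300; S(2,2) = 90.9495
  k=3: S(3,0) = 157.6384; S(3,1) = 126.5078; S(3,2) = 101.5249; S(3,3) = 81.4756
  k=4: S(4,0) = 175.9683; S(4,1) = 141.2179; S(4,2) = 113.3300; S(4,3) = 90.9495; S(4,4) = 72.9886
Terminal payoffs V(N, i) = max(S_T - K, 0):
  V(4,0) = 61.158309; V(4,1) = 26.407876; V(4,2) = 0.000000; V(4,3) = 0.000000; V(4,4) = 0.000000
Backward induction: V(k, i) = exp(-r*dt) * [p * V(k+1, i) + (1-p) * V(k+1, i+1)].
  V(3,0) = exp(-r*dt) * [p*61.158309 + (1-p)*26.407876] = 43.122242
  V(3,1) = exp(-r*dt) * [p*26.407876 + (1-p)*0.000000] = 12.753097
  V(3,2) = exp(-r*dt) * [p*0.000000 + (1-p)*0.000000] = 0.000000
  V(3,3) = exp(-r*dt) * [p*0.000000 + (1-p)*0.000000] = 0.000000
  V(2,0) = exp(-r*dt) * [p*43.122242 + (1-p)*12.753097] = 27.386563
  V(2,1) = exp(-r*dt) * [p*12.753097 + (1-p)*0.000000] = 6.158825
  V(2,2) = exp(-r*dt) * [p*0.000000 + (1-p)*0.000000] = 0.000000
  V(1,0) = exp(-r*dt) * [p*27.386563 + (1-p)*6.158825] = 16.394528
  V(1,1) = exp(-r*dt) * [p*6.158825 + (1-p)*0.000000] = 2.974268
  V(0,0) = exp(-r*dt) * [p*16.394528 + (1-p)*2.974268] = 9.447672


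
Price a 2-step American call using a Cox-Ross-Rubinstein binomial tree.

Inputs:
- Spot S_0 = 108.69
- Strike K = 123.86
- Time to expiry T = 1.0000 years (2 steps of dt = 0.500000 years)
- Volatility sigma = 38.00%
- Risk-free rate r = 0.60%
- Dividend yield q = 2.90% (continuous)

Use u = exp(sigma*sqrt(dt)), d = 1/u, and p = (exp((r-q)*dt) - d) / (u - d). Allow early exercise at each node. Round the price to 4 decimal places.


dt = T/N = 0.500000
u = exp(sigma*sqrt(dt)) = 1.308263; d = 1/u = 0.764372
p = (exp((r-q)*dt) - d) / (u - d) = 0.412203
Discount per step: exp(-r*dt) = 0.997004
Stock lattice S(k, i) with i counting down-moves:
  k=0: S(0,0) = 108.6900
  k=1: S(1,0) = 142.1951; S(1,1) = 83.0796
  k=2: S(2,0) = 186.0287; S(2,1) = 108.6900; S(2,2) = 63.5037
Terminal payoffs V(N, i) = max(S_T - K, 0):
  V(2,0) = 62.168697; V(2,1) = 0.000000; V(2,2) = 0.000000
Backward induction: V(k, i) = exp(-r*dt) * [p * V(k+1, i) + (1-p) * V(k+1, i+1)]; then take max(V_cont, immediate exercise) for American.
  V(1,0) = exp(-r*dt) * [p*62.168697 + (1-p)*0.000000] = 25.549380; exercise = 18.335144; V(1,0) = max -> 25.549380
  V(1,1) = exp(-r*dt) * [p*0.000000 + (1-p)*0.000000] = 0.000000; exercise = 0.000000; V(1,1) = max -> 0.000000
  V(0,0) = exp(-r*dt) * [p*25.549380 + (1-p)*0.000000] = 10.499992; exercise = 0.000000; V(0,0) = max -> 10.499992

Answer: Price = V(0,0) = 10.5000


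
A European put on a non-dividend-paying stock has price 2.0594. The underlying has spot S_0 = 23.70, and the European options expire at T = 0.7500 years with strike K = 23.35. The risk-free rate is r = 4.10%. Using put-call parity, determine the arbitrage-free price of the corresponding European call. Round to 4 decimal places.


Answer: Call price = 3.1165

Derivation:
Put-call parity: C - P = S_0 * exp(-qT) - K * exp(-rT).
S_0 * exp(-qT) = 23.7000 * 1.00000000 = 23.70000000
K * exp(-rT) = 23.3500 * 0.96971797 = 22.64291465
C = P + S*exp(-qT) - K*exp(-rT)
C = 2.0594 + 23.70000000 - 22.64291465 = 3.1165


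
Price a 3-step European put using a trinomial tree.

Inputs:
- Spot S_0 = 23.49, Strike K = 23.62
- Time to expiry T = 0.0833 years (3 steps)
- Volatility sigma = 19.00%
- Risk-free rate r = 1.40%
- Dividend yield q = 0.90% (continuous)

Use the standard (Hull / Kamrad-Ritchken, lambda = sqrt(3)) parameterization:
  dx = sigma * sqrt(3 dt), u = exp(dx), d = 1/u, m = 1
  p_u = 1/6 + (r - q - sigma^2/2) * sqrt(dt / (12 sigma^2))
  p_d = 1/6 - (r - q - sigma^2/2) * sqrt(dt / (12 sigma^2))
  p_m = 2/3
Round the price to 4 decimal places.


dt = T/N = 0.027767; dx = sigma*sqrt(3*dt) = 0.054837
u = exp(dx) = 1.056369; d = 1/u = 0.946639
p_u = 0.163363, p_m = 0.666667, p_d = 0.169971
Discount per step: exp(-r*dt) = 0.999611
Stock lattice S(k, j) with j the centered position index:
  k=0: S(0,+0) = 23.4900
  k=1: S(1,-1) = 22.2366; S(1,+0) = 23.4900; S(1,+1) = 24.8141
  k=2: S(2,-2) = 21.0500; S(2,-1) = 22.2366; S(2,+0) = 23.4900; S(2,+1) = 24.8141; S(2,+2) = 26.2128
  k=3: S(3,-3) = 19.9267; S(3,-2) = 21.0500; S(3,-1) = 22.2366; S(3,+0) = 23.4900; S(3,+1) = 24.8141; S(3,+2) = 26.2128; S(3,+3) = 27.6904
Terminal payoffs V(N, j) = max(K - S_T, 0):
  V(3,-3) = 3.693253; V(3,-2) = 2.570008; V(3,-1) = 1.383446; V(3,+0) = 0.130000; V(3,+1) = 0.000000; V(3,+2) = 0.000000; V(3,+3) = 0.000000
Backward induction: V(k, j) = exp(-r*dt) * [p_u * V(k+1, j+1) + p_m * V(k+1, j) + p_d * V(k+1, j-1)]
  V(2,-2) = exp(-r*dt) * [p_u*1.383446 + p_m*2.570008 + p_d*3.693253] = 2.566089
  V(2,-1) = exp(-r*dt) * [p_u*0.130000 + p_m*1.383446 + p_d*2.570008] = 1.379824
  V(2,+0) = exp(-r*dt) * [p_u*0.000000 + p_m*0.130000 + p_d*1.383446] = 0.321687
  V(2,+1) = exp(-r*dt) * [p_u*0.000000 + p_m*0.000000 + p_d*0.130000] = 0.022088
  V(2,+2) = exp(-r*dt) * [p_u*0.000000 + p_m*0.000000 + p_d*0.000000] = 0.000000
  V(1,-1) = exp(-r*dt) * [p_u*0.321687 + p_m*1.379824 + p_d*2.566089] = 1.408046
  V(1,+0) = exp(-r*dt) * [p_u*0.022088 + p_m*0.321687 + p_d*1.379824] = 0.452420
  V(1,+1) = exp(-r*dt) * [p_u*0.000000 + p_m*0.022088 + p_d*0.321687] = 0.069375
  V(0,+0) = exp(-r*dt) * [p_u*0.069375 + p_m*0.452420 + p_d*1.408046] = 0.552058

Answer: Price = V(0,0) = 0.5521


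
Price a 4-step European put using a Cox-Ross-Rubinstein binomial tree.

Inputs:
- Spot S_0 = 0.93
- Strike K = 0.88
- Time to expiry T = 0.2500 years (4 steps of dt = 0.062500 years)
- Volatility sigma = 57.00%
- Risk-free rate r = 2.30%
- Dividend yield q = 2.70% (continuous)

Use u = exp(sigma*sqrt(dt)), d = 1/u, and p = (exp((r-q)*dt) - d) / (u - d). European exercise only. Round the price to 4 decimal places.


Answer: Price = V(0,0) = 0.0806

Derivation:
dt = T/N = 0.062500
u = exp(sigma*sqrt(dt)) = 1.153153; d = 1/u = 0.867188
p = (exp((r-q)*dt) - d) / (u - d) = 0.463561
Discount per step: exp(-r*dt) = 0.998564
Stock lattice S(k, i) with i counting down-moves:
  k=0: S(0,0) = 0.9300
  k=1: S(1,0) = 1.0724; S(1,1) = 0.8065
  k=2: S(2,0) = 1.2367; S(2,1) = 0.9300; S(2,2) = 0.6994
  k=3: S(3,0) = 1.4261; S(3,1) = 1.0724; S(3,2) = 0.8065; S(3,3) = 0.6065
  k=4: S(4,0) = 1.6445; S(4,1) = 1.2367; S(4,2) = 0.9300; S(4,3) = 0.6994; S(4,4) = 0.5259
Terminal payoffs V(N, i) = max(K - S_T, 0):
  V(4,0) = 0.000000; V(4,1) = 0.000000; V(4,2) = 0.000000; V(4,3) = 0.180627; V(4,4) = 0.354061
Backward induction: V(k, i) = exp(-r*dt) * [p * V(k+1, i) + (1-p) * V(k+1, i+1)].
  V(3,0) = exp(-r*dt) * [p*0.000000 + (1-p)*0.000000] = 0.000000
  V(3,1) = exp(-r*dt) * [p*0.000000 + (1-p)*0.000000] = 0.000000
  V(3,2) = exp(-r*dt) * [p*0.000000 + (1-p)*0.180627] = 0.096756
  V(3,3) = exp(-r*dt) * [p*0.180627 + (1-p)*0.354061] = 0.273271
  V(2,0) = exp(-r*dt) * [p*0.000000 + (1-p)*0.000000] = 0.000000
  V(2,1) = exp(-r*dt) * [p*0.000000 + (1-p)*0.096756] = 0.051829
  V(2,2) = exp(-r*dt) * [p*0.096756 + (1-p)*0.273271] = 0.191170
  V(1,0) = exp(-r*dt) * [p*0.000000 + (1-p)*0.051829] = 0.027763
  V(1,1) = exp(-r*dt) * [p*0.051829 + (1-p)*0.191170] = 0.126395
  V(0,0) = exp(-r*dt) * [p*0.027763 + (1-p)*0.126395] = 0.080557


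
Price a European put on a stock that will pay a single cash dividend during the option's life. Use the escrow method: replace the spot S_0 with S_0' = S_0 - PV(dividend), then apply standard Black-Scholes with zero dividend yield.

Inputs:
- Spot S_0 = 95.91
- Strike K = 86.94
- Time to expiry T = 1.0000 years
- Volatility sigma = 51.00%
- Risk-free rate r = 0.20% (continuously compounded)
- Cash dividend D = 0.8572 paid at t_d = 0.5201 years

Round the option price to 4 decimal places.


Answer: Price = 14.4398

Derivation:
PV(D) = D * exp(-r * t_d) = 0.8572 * 0.99896034 = 0.85630880
S_0' = S_0 - PV(D) = 95.9100 - 0.85630880 = 95.05369120
d1 = (ln(S_0'/K) + (r + sigma^2/2)*T) / (sigma*sqrt(T)) = 0.43386995
d2 = d1 - sigma*sqrt(T) = -0.07613005
exp(-rT) = 0.99800200
N(-d1) = 0.33219144; N(-d2) = 0.53034218
P = K * exp(-rT) * N(-d2) - S_0' * N(-d1) = 86.9400 * 0.99800200 * 0.53034218 - 95.05369120 * 0.33219144 = 14.4398


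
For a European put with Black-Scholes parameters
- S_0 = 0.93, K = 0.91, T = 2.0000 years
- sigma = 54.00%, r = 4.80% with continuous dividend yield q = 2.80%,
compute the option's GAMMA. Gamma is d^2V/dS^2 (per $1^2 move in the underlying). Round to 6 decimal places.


d1 = 0.4626835197; d2 = -0.3009918040
phi(d1) = 0.3584462527; exp(-qT) = 0.9455391359; exp(-rT) = 0.9084640161
Gamma = exp(-qT) * phi(d1) / (S * sigma * sqrt(T)) = 0.9455391359 * 0.3584462527 / (0.9300 * 0.5400 * 1.4142135624) = 0.477213

Answer: Gamma = 0.477213


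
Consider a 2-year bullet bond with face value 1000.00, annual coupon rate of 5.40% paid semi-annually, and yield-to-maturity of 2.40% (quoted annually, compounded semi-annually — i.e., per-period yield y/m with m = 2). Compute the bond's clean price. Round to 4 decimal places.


Answer: Price = 1058.2423

Derivation:
Coupon per period c = face * coupon_rate / m = 27.000000
Periods per year m = 2; per-period yield y/m = 0.012000
Number of cashflows N = 4
Cashflows (t years, CF_t, discount factor 1/(1+y/m)^(m*t), PV):
  t = 0.5000: CF_t = 27.000000, DF = 0.988142, PV = 26.679842
  t = 1.0000: CF_t = 27.000000, DF = 0.976425, PV = 26.363480
  t = 1.5000: CF_t = 27.000000, DF = 0.964847, PV = 26.050870
  t = 2.0000: CF_t = 1027.000000, DF = 0.953406, PV = 979.148118
Price P = sum_t PV_t = 1058.242310


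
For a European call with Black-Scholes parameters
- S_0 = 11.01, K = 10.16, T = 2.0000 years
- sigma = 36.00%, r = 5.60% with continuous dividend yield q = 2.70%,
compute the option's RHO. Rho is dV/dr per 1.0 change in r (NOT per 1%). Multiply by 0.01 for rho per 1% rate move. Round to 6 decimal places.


d1 = 0.5262946836; d2 = 0.0171778012
phi(d1) = 0.3473467980; exp(-qT) = 0.9474321065; exp(-rT) = 0.8940442575
N(d2) = 0.5068526142
Rho = K*T*exp(-rT)*N(d2) = 10.1600 * 2.0000 * 0.8940442575 * 0.5068526142 = 9.207981

Answer: Rho = 9.207981


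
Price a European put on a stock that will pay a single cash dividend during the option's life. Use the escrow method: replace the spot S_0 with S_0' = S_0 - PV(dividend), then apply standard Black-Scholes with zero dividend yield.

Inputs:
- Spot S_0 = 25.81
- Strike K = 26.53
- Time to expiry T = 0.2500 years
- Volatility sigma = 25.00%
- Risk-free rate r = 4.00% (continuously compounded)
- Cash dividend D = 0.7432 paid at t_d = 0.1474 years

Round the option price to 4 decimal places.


PV(D) = D * exp(-r * t_d) = 0.7432 * 0.99412135 = 0.73883099
S_0' = S_0 - PV(D) = 25.8100 - 0.73883099 = 25.07116901
d1 = (ln(S_0'/K) + (r + sigma^2/2)*T) / (sigma*sqrt(T)) = -0.30996102
d2 = d1 - sigma*sqrt(T) = -0.43496102
exp(-rT) = 0.99004983
N(-d1) = 0.62170470; N(-d2) = 0.66820464
P = K * exp(-rT) * N(-d2) - S_0' * N(-d1) = 26.5300 * 0.99004983 * 0.66820464 - 25.07116901 * 0.62170470 = 1.9642

Answer: Price = 1.9642


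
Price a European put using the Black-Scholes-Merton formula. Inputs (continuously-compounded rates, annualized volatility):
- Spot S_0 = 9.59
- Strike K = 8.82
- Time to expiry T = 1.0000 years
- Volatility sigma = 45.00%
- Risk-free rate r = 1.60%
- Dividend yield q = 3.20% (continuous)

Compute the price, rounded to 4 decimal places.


d1 = (ln(S/K) + (r - q + 0.5*sigma^2) * T) / (sigma * sqrt(T)) = 0.37544226
d2 = d1 - sigma * sqrt(T) = -0.07455774
exp(-rT) = 0.98412732; exp(-qT) = 0.96850658
P = K * exp(-rT) * N(-d2) - S_0 * exp(-qT) * N(-d1)
N(-d1) = 0.35366579; N(-d2) = 0.52971670
P = 8.8200 * 0.98412732 * 0.52971670 - 9.5900 * 0.96850658 * 0.35366579 = 1.3131

Answer: Price = 1.3131


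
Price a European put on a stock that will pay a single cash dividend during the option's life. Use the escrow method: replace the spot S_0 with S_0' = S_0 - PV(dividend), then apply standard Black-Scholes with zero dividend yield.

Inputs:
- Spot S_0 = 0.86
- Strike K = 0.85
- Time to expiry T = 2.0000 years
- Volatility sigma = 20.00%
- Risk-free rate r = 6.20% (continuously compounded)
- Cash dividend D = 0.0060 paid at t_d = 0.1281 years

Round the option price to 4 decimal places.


PV(D) = D * exp(-r * t_d) = 0.0060 * 0.99208926 = 0.00595254
S_0' = S_0 - PV(D) = 0.8600 - 0.00595254 = 0.85404746
d1 = (ln(S_0'/K) + (r + sigma^2/2)*T) / (sigma*sqrt(T)) = 0.59662284
d2 = d1 - sigma*sqrt(T) = 0.31378013
exp(-rT) = 0.88337984
N(-d1) = 0.27537961; N(-d2) = 0.37684402
P = K * exp(-rT) * N(-d2) - S_0' * N(-d1) = 0.8500 * 0.88337984 * 0.37684402 - 0.85404746 * 0.27537961 = 0.0478

Answer: Price = 0.0478


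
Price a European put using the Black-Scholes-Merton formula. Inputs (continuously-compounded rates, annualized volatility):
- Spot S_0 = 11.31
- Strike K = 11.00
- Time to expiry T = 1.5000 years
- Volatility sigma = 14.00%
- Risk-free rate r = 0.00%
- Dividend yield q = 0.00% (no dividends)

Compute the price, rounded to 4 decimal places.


Answer: Price = 0.6171

Derivation:
d1 = (ln(S/K) + (r - q + 0.5*sigma^2) * T) / (sigma * sqrt(T)) = 0.24781848
d2 = d1 - sigma * sqrt(T) = 0.07635420
exp(-rT) = 1.00000000; exp(-qT) = 1.00000000
P = K * exp(-rT) * N(-d2) - S_0 * exp(-qT) * N(-d1)
N(-d1) = 0.40213743; N(-d2) = 0.46956865
P = 11.0000 * 1.00000000 * 0.46956865 - 11.3100 * 1.00000000 * 0.40213743 = 0.6171


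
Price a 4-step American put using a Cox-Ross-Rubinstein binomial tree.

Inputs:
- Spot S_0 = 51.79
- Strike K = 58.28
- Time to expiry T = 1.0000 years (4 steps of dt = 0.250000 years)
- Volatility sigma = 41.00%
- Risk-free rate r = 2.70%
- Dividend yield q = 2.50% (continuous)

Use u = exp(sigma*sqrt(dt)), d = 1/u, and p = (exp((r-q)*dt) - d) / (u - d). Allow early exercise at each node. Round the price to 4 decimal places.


dt = T/N = 0.250000
u = exp(sigma*sqrt(dt)) = 1.227525; d = 1/u = 0.814647
p = (exp((r-q)*dt) - d) / (u - d) = 0.450140
Discount per step: exp(-r*dt) = 0.993273
Stock lattice S(k, i) with i counting down-moves:
  k=0: S(0,0) = 51.7900
  k=1: S(1,0) = 63.5735; S(1,1) = 42.1906
  k=2: S(2,0) = 78.0381; S(2,1) = 51.7900; S(2,2) = 34.3704
  k=3: S(3,0) = 95.7937; S(3,1) = 63.5735; S(3,2) = 42.1906; S(3,3) = 27.9998
  k=4: S(4,0) = 117.5892; S(4,1) = 78.0381; S(4,2) = 51.7900; S(4,3) = 34.3704; S(4,4) = 22.8100
Terminal payoffs V(N, i) = max(K - S_T, 0):
  V(4,0) = 0.000000; V(4,1) = 0.000000; V(4,2) = 6.490000; V(4,3) = 23.909554; V(4,4) = 35.470045
Backward induction: V(k, i) = exp(-r*dt) * [p * V(k+1, i) + (1-p) * V(k+1, i+1)]; then take max(V_cont, immediate exercise) for American.
  V(3,0) = exp(-r*dt) * [p*0.000000 + (1-p)*0.000000] = 0.000000; exercise = 0.000000; V(3,0) = max -> 0.000000
  V(3,1) = exp(-r*dt) * [p*0.000000 + (1-p)*6.490000] = 3.544584; exercise = 0.000000; V(3,1) = max -> 3.544584
  V(3,2) = exp(-r*dt) * [p*6.490000 + (1-p)*23.909554] = 15.960219; exercise = 16.089415; V(3,2) = max -> 16.089415
  V(3,3) = exp(-r*dt) * [p*23.909554 + (1-p)*35.470045] = 30.062596; exercise = 30.280208; V(3,3) = max -> 30.280208
  V(2,0) = exp(-r*dt) * [p*0.000000 + (1-p)*3.544584] = 1.935913; exercise = 0.000000; V(2,0) = max -> 1.935913
  V(2,1) = exp(-r*dt) * [p*3.544584 + (1-p)*16.089415] = 10.372235; exercise = 6.490000; V(2,1) = max -> 10.372235
  V(2,2) = exp(-r*dt) * [p*16.089415 + (1-p)*30.280208] = 23.731634; exercise = 23.909554; V(2,2) = max -> 23.909554
  V(1,0) = exp(-r*dt) * [p*1.935913 + (1-p)*10.372235] = 6.530479; exercise = 0.000000; V(1,0) = max -> 6.530479
  V(1,1) = exp(-r*dt) * [p*10.372235 + (1-p)*23.909554] = 17.696012; exercise = 16.089415; V(1,1) = max -> 17.696012
  V(0,0) = exp(-r*dt) * [p*6.530479 + (1-p)*17.696012] = 12.584724; exercise = 6.490000; V(0,0) = max -> 12.584724

Answer: Price = V(0,0) = 12.5847


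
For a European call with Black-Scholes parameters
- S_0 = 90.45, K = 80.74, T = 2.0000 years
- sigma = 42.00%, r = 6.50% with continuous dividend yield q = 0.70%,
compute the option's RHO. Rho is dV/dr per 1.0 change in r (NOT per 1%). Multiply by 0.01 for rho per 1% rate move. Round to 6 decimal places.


Answer: Rho = 75.953773

Derivation:
d1 = 0.6834744247; d2 = 0.0895047285
phi(d1) = 0.3158438990; exp(-qT) = 0.9860975443; exp(-rT) = 0.8780954309
N(d2) = 0.5356596021
Rho = K*T*exp(-rT)*N(d2) = 80.7400 * 2.0000 * 0.8780954309 * 0.5356596021 = 75.953773


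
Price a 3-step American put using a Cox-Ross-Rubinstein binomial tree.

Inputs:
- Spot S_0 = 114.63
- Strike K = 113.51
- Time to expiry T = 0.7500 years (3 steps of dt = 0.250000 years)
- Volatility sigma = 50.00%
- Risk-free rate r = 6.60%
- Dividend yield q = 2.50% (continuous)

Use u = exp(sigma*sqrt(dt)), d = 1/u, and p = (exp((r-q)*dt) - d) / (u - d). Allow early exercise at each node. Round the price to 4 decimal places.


dt = T/N = 0.250000
u = exp(sigma*sqrt(dt)) = 1.284025; d = 1/u = 0.778801
p = (exp((r-q)*dt) - d) / (u - d) = 0.458216
Discount per step: exp(-r*dt) = 0.983635
Stock lattice S(k, i) with i counting down-moves:
  k=0: S(0,0) = 114.6300
  k=1: S(1,0) = 147.1878; S(1,1) = 89.2739
  k=2: S(2,0) = 188.9929; S(2,1) = 114.6300; S(2,2) = 69.5266
  k=3: S(3,0) = 242.6717; S(3,1) = 147.1878; S(3,2) = 89.2739; S(3,3) = 54.1474
Terminal payoffs V(N, i) = max(K - S_T, 0):
  V(3,0) = 0.000000; V(3,1) = 0.000000; V(3,2) = 24.236066; V(3,3) = 59.362622
Backward induction: V(k, i) = exp(-r*dt) * [p * V(k+1, i) + (1-p) * V(k+1, i+1)]; then take max(V_cont, immediate exercise) for American.
  V(2,0) = exp(-r*dt) * [p*0.000000 + (1-p)*0.000000] = 0.000000; exercise = 0.000000; V(2,0) = max -> 0.000000
  V(2,1) = exp(-r*dt) * [p*0.000000 + (1-p)*24.236066] = 12.915838; exercise = 0.000000; V(2,1) = max -> 12.915838
  V(2,2) = exp(-r*dt) * [p*24.236066 + (1-p)*59.362622] = 42.559029; exercise = 43.983390; V(2,2) = max -> 43.983390
  V(1,0) = exp(-r*dt) * [p*0.000000 + (1-p)*12.915838] = 6.883083; exercise = 0.000000; V(1,0) = max -> 6.883083
  V(1,1) = exp(-r*dt) * [p*12.915838 + (1-p)*43.983390] = 29.260935; exercise = 24.236066; V(1,1) = max -> 29.260935
  V(0,0) = exp(-r*dt) * [p*6.883083 + (1-p)*29.260935] = 18.696006; exercise = 0.000000; V(0,0) = max -> 18.696006

Answer: Price = V(0,0) = 18.6960


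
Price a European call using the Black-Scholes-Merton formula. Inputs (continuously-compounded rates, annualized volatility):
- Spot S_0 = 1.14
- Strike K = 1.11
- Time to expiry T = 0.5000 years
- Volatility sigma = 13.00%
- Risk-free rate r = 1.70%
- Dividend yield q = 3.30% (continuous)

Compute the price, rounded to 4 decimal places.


Answer: Price = 0.0519

Derivation:
d1 = (ln(S/K) + (r - q + 0.5*sigma^2) * T) / (sigma * sqrt(T)) = 0.24904570
d2 = d1 - sigma * sqrt(T) = 0.15712181
exp(-rT) = 0.99153602; exp(-qT) = 0.98363538
C = S_0 * exp(-qT) * N(d1) - K * exp(-rT) * N(d2)
N(d1) = 0.59833728; N(d2) = 0.56242558
C = 1.1400 * 0.98363538 * 0.59833728 - 1.1100 * 0.99153602 * 0.56242558 = 0.0519


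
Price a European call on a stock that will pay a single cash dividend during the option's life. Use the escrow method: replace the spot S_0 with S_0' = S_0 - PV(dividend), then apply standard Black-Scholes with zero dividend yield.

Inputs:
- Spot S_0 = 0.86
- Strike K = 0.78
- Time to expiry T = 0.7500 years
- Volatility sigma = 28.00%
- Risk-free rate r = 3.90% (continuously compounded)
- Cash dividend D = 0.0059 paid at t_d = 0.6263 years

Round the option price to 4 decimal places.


Answer: Price = 0.1354

Derivation:
PV(D) = D * exp(-r * t_d) = 0.0059 * 0.97587019 = 0.00575763
S_0' = S_0 - PV(D) = 0.8600 - 0.00575763 = 0.85424237
d1 = (ln(S_0'/K) + (r + sigma^2/2)*T) / (sigma*sqrt(T)) = 0.61682055
d2 = d1 - sigma*sqrt(T) = 0.37433344
exp(-rT) = 0.97117364
N(d1) = 0.73132345; N(d2) = 0.64592187
C = S_0' * N(d1) - K * exp(-rT) * N(d2) = 0.85424237 * 0.73132345 - 0.7800 * 0.97117364 * 0.64592187 = 0.1354


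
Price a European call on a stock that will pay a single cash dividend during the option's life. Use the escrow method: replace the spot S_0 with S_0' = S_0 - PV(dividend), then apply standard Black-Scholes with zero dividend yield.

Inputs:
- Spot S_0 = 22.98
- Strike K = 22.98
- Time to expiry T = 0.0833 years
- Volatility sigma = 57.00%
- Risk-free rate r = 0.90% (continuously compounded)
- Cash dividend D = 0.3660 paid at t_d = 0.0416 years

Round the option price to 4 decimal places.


Answer: Price = 1.3261

Derivation:
PV(D) = D * exp(-r * t_d) = 0.3660 * 0.99962567 = 0.36586300
S_0' = S_0 - PV(D) = 22.9800 - 0.36586300 = 22.61413700
d1 = (ln(S_0'/K) + (r + sigma^2/2)*T) / (sigma*sqrt(T)) = -0.01074236
d2 = d1 - sigma*sqrt(T) = -0.17525427
exp(-rT) = 0.99925058
N(d1) = 0.49571450; N(d2) = 0.43043992
C = S_0' * N(d1) - K * exp(-rT) * N(d2) = 22.61413700 * 0.49571450 - 22.9800 * 0.99925058 * 0.43043992 = 1.3261


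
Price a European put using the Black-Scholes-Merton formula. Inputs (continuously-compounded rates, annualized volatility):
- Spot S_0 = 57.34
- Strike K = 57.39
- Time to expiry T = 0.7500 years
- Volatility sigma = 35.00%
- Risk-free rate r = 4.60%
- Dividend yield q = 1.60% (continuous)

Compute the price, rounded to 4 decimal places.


Answer: Price = 6.1628

Derivation:
d1 = (ln(S/K) + (r - q + 0.5*sigma^2) * T) / (sigma * sqrt(T)) = 0.22290962
d2 = d1 - sigma * sqrt(T) = -0.08019927
exp(-rT) = 0.96608834; exp(-qT) = 0.98807171
P = K * exp(-rT) * N(-d2) - S_0 * exp(-qT) * N(-d1)
N(-d1) = 0.41180292; N(-d2) = 0.53196061
P = 57.3900 * 0.96608834 * 0.53196061 - 57.3400 * 0.98807171 * 0.41180292 = 6.1628


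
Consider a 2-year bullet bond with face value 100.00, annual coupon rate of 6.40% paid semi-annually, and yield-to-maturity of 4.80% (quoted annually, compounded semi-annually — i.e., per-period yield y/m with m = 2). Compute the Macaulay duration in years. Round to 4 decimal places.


Answer: Macaulay duration = 1.9104 years

Derivation:
Coupon per period c = face * coupon_rate / m = 3.200000
Periods per year m = 2; per-period yield y/m = 0.024000
Number of cashflows N = 4
Cashflows (t years, CF_t, discount factor 1/(1+y/m)^(m*t), PV):
  t = 0.5000: CF_t = 3.200000, DF = 0.976562, PV = 3.125000
  t = 1.0000: CF_t = 3.200000, DF = 0.953674, PV = 3.051758
  t = 1.5000: CF_t = 3.200000, DF = 0.931323, PV = 2.980232
  t = 2.0000: CF_t = 103.200000, DF = 0.909495, PV = 93.859853
Price P = sum_t PV_t = 103.016843
Macaulay numerator sum_t t * PV_t:
  t * PV_t at t = 0.5000: 1.562500
  t * PV_t at t = 1.0000: 3.051758
  t * PV_t at t = 1.5000: 4.470348
  t * PV_t at t = 2.0000: 187.719706
Macaulay duration D = (sum_t t * PV_t) / P = 196.804313 / 103.016843 = 1.910409


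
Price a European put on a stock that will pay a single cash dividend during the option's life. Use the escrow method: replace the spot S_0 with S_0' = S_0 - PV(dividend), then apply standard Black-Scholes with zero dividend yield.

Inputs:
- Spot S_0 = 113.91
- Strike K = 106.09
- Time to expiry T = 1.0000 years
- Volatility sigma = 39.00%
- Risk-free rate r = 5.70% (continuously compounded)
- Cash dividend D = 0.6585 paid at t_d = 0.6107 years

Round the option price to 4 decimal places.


PV(D) = D * exp(-r * t_d) = 0.6585 * 0.96578900 = 0.63597205
S_0' = S_0 - PV(D) = 113.9100 - 0.63597205 = 113.27402795
d1 = (ln(S_0'/K) + (r + sigma^2/2)*T) / (sigma*sqrt(T)) = 0.50915928
d2 = d1 - sigma*sqrt(T) = 0.11915928
exp(-rT) = 0.94459407
N(-d1) = 0.30532029; N(-d2) = 0.45257458
P = K * exp(-rT) * N(-d2) - S_0' * N(-d1) = 106.0900 * 0.94459407 * 0.45257458 - 113.27402795 * 0.30532029 = 10.7685

Answer: Price = 10.7685


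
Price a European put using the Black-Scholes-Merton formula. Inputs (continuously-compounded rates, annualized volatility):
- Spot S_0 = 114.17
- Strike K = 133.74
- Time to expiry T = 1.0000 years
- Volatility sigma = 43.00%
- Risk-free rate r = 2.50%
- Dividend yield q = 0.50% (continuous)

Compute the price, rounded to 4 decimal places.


Answer: Price = 30.2358

Derivation:
d1 = (ln(S/K) + (r - q + 0.5*sigma^2) * T) / (sigma * sqrt(T)) = -0.10641640
d2 = d1 - sigma * sqrt(T) = -0.53641640
exp(-rT) = 0.97530991; exp(-qT) = 0.99501248
P = K * exp(-rT) * N(-d2) - S_0 * exp(-qT) * N(-d1)
N(-d1) = 0.54237401; N(-d2) = 0.70416460
P = 133.7400 * 0.97530991 * 0.70416460 - 114.1700 * 0.99501248 * 0.54237401 = 30.2358


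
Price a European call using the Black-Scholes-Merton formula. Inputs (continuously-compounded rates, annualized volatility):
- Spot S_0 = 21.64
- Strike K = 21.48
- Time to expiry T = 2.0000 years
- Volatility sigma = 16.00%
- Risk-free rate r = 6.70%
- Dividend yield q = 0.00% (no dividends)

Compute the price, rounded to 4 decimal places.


d1 = (ln(S/K) + (r - q + 0.5*sigma^2) * T) / (sigma * sqrt(T)) = 0.73813633
d2 = d1 - sigma * sqrt(T) = 0.51186216
exp(-rT) = 0.87459006; exp(-qT) = 1.00000000
C = S_0 * exp(-qT) * N(d1) - K * exp(-rT) * N(d2)
N(d1) = 0.76978419; N(d2) = 0.69562626
C = 21.6400 * 1.00000000 * 0.76978419 - 21.4800 * 0.87459006 * 0.69562626 = 3.5900

Answer: Price = 3.5900


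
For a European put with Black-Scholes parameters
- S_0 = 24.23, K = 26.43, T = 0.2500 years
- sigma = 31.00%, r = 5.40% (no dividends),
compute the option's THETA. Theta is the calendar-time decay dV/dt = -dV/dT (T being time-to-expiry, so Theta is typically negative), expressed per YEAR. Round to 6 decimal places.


d1 = -0.3961012502; d2 = -0.5511012502
phi(d1) = 0.3688421024; exp(-qT) = 1.0000000000; exp(-rT) = 0.9865907163
Theta = -S*exp(-qT)*phi(d1)*sigma/(2*sqrt(T)) + r*K*exp(-rT)*N(-d2) - q*S*exp(-qT)*N(-d1)
N(-d1) = 0.6539848320; N(-d2) = 0.7092178658; sqrt(T) = 0.5000000000
Term 1 = -24.2300 * 1.0000000000 * 0.3688421024 * 0.3100 / (2 * 0.5000000000) = -2.7704836838
Term 2 = 0.0540 * 26.4300 * 0.9865907163 * 0.7092178658 = 0.9986369124
Term 3 = 0 (no dividend yield, q = 0)
Theta = -2.7704836838 + (0.9986369124) + (0.0000000000) = -1.771847

Answer: Theta = -1.771847


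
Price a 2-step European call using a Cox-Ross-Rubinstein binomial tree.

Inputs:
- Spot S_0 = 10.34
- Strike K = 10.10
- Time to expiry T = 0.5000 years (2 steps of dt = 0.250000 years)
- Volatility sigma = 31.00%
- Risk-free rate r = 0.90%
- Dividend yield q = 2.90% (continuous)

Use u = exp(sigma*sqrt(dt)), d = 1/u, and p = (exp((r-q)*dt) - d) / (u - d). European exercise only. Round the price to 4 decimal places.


Answer: Price = V(0,0) = 0.9072

Derivation:
dt = T/N = 0.250000
u = exp(sigma*sqrt(dt)) = 1.167658; d = 1/u = 0.856415
p = (exp((r-q)*dt) - d) / (u - d) = 0.445303
Discount per step: exp(-r*dt) = 0.997753
Stock lattice S(k, i) with i counting down-moves:
  k=0: S(0,0) = 10.3400
  k=1: S(1,0) = 12.0736; S(1,1) = 8.8553
  k=2: S(2,0) = 14.0978; S(2,1) = 10.3400; S(2,2) = 7.5838
Terminal payoffs V(N, i) = max(S_T - K, 0):
  V(2,0) = 3.997816; V(2,1) = 0.240000; V(2,2) = 0.000000
Backward induction: V(k, i) = exp(-r*dt) * [p * V(k+1, i) + (1-p) * V(k+1, i+1)].
  V(1,0) = exp(-r*dt) * [p*3.997816 + (1-p)*0.240000] = 1.909066
  V(1,1) = exp(-r*dt) * [p*0.240000 + (1-p)*0.000000] = 0.106632
  V(0,0) = exp(-r*dt) * [p*1.909066 + (1-p)*0.106632] = 0.907218


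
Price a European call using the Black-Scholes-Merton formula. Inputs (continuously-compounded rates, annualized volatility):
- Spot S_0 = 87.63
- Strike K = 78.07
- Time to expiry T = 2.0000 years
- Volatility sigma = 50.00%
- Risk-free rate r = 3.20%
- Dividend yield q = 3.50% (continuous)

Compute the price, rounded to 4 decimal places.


d1 = (ln(S/K) + (r - q + 0.5*sigma^2) * T) / (sigma * sqrt(T)) = 0.50843459
d2 = d1 - sigma * sqrt(T) = -0.19867219
exp(-rT) = 0.93800500; exp(-qT) = 0.93239382
C = S_0 * exp(-qT) * N(d1) - K * exp(-rT) * N(d2)
N(d1) = 0.69442570; N(d2) = 0.42125959
C = 87.6300 * 0.93239382 * 0.69442570 - 78.0700 * 0.93800500 * 0.42125959 = 25.8897

Answer: Price = 25.8897


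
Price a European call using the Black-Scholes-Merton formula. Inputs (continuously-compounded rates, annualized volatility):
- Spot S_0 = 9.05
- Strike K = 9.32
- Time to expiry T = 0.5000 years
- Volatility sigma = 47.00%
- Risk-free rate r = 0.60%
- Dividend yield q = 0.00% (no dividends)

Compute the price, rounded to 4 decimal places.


d1 = (ln(S/K) + (r - q + 0.5*sigma^2) * T) / (sigma * sqrt(T)) = 0.08673982
d2 = d1 - sigma * sqrt(T) = -0.24560036
exp(-rT) = 0.99700450; exp(-qT) = 1.00000000
C = S_0 * exp(-qT) * N(d1) - K * exp(-rT) * N(d2)
N(d1) = 0.53456084; N(d2) = 0.40299580
C = 9.0500 * 1.00000000 * 0.53456084 - 9.3200 * 0.99700450 * 0.40299580 = 1.0931

Answer: Price = 1.0931


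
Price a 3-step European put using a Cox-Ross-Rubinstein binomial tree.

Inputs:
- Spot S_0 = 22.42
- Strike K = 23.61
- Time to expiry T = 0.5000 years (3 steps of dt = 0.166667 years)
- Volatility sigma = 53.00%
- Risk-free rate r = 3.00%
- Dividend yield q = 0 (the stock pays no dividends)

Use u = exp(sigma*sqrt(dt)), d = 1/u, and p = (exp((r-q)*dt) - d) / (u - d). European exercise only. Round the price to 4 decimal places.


Answer: Price = V(0,0) = 4.0788

Derivation:
dt = T/N = 0.166667
u = exp(sigma*sqrt(dt)) = 1.241564; d = 1/u = 0.805436
p = (exp((r-q)*dt) - d) / (u - d) = 0.457610
Discount per step: exp(-r*dt) = 0.995012
Stock lattice S(k, i) with i counting down-moves:
  k=0: S(0,0) = 22.4200
  k=1: S(1,0) = 27.8359; S(1,1) = 18.0579
  k=2: S(2,0) = 34.5600; S(2,1) = 22.4200; S(2,2) = 14.5445
  k=3: S(3,0) = 42.9084; S(3,1) = 27.8359; S(3,2) = 18.0579; S(3,3) = 11.7146
Terminal payoffs V(N, i) = max(K - S_T, 0):
  V(3,0) = 0.000000; V(3,1) = 0.000000; V(3,2) = 5.552126; V(3,3) = 11.895368
Backward induction: V(k, i) = exp(-r*dt) * [p * V(k+1, i) + (1-p) * V(k+1, i+1)].
  V(2,0) = exp(-r*dt) * [p*0.000000 + (1-p)*0.000000] = 0.000000
  V(2,1) = exp(-r*dt) * [p*0.000000 + (1-p)*5.552126] = 2.996396
  V(2,2) = exp(-r*dt) * [p*5.552126 + (1-p)*11.895368] = 8.947784
  V(1,0) = exp(-r*dt) * [p*0.000000 + (1-p)*2.996396] = 1.617108
  V(1,1) = exp(-r*dt) * [p*2.996396 + (1-p)*8.947784] = 6.193323
  V(0,0) = exp(-r*dt) * [p*1.617108 + (1-p)*6.193323] = 4.078754


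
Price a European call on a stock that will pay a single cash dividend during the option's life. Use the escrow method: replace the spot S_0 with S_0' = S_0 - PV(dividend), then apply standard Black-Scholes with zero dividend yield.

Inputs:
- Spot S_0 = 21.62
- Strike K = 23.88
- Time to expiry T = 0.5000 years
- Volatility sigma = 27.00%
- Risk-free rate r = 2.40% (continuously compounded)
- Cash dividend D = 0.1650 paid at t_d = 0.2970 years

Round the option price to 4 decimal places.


Answer: Price = 0.8507

Derivation:
PV(D) = D * exp(-r * t_d) = 0.1650 * 0.99289734 = 0.16382806
S_0' = S_0 - PV(D) = 21.6200 - 0.16382806 = 21.45617194
d1 = (ln(S_0'/K) + (r + sigma^2/2)*T) / (sigma*sqrt(T)) = -0.40228587
d2 = d1 - sigma*sqrt(T) = -0.59320470
exp(-rT) = 0.98807171
N(d1) = 0.34373683; N(d2) = 0.27652208
C = S_0' * N(d1) - K * exp(-rT) * N(d2) = 21.45617194 * 0.34373683 - 23.8800 * 0.98807171 * 0.27652208 = 0.8507


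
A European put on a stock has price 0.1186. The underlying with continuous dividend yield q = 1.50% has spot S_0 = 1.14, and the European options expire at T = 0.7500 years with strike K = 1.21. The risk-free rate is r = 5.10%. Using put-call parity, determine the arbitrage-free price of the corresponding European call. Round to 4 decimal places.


Put-call parity: C - P = S_0 * exp(-qT) - K * exp(-rT).
S_0 * exp(-qT) = 1.1400 * 0.98881304 = 1.12724687
K * exp(-rT) = 1.2100 * 0.96247229 = 1.16459147
C = P + S*exp(-qT) - K*exp(-rT)
C = 0.1186 + 1.12724687 - 1.16459147 = 0.0813

Answer: Call price = 0.0813


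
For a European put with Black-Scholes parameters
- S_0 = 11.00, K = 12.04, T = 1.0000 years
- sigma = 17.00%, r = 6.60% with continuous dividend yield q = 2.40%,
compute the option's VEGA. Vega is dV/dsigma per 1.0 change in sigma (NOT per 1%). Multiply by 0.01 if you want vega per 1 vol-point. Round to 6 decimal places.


d1 = -0.1993480417; d2 = -0.3693480417
phi(d1) = 0.3910936029; exp(-qT) = 0.9762857098; exp(-rT) = 0.9361308643
Vega = S * exp(-qT) * phi(d1) * sqrt(T) = 11.0000 * 0.9762857098 * 0.3910936029 * 1.0000000000 = 4.200010

Answer: Vega = 4.200010


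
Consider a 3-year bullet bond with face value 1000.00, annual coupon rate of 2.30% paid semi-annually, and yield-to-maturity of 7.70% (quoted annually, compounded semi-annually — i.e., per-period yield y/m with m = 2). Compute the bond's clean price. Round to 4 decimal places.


Answer: Price = 857.7685

Derivation:
Coupon per period c = face * coupon_rate / m = 11.500000
Periods per year m = 2; per-period yield y/m = 0.038500
Number of cashflows N = 6
Cashflows (t years, CF_t, discount factor 1/(1+y/m)^(m*t), PV):
  t = 0.5000: CF_t = 11.500000, DF = 0.962927, PV = 11.073664
  t = 1.0000: CF_t = 11.500000, DF = 0.927229, PV = 10.663133
  t = 1.5000: CF_t = 11.500000, DF = 0.892854, PV = 10.267822
  t = 2.0000: CF_t = 11.500000, DF = 0.859754, PV = 9.887166
  t = 2.5000: CF_t = 11.500000, DF = 0.827880, PV = 9.520622
  t = 3.0000: CF_t = 1011.500000, DF = 0.797188, PV = 806.356111
Price P = sum_t PV_t = 857.768519


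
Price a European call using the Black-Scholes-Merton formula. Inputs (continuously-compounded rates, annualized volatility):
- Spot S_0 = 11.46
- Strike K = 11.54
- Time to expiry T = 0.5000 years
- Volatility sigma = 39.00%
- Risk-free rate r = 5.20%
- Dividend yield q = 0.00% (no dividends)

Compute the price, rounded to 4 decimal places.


d1 = (ln(S/K) + (r - q + 0.5*sigma^2) * T) / (sigma * sqrt(T)) = 0.20694096
d2 = d1 - sigma * sqrt(T) = -0.06883068
exp(-rT) = 0.97433509; exp(-qT) = 1.00000000
C = S_0 * exp(-qT) * N(d1) - K * exp(-rT) * N(d2)
N(d1) = 0.58197202; N(d2) = 0.47256220
C = 11.4600 * 1.00000000 * 0.58197202 - 11.5400 * 0.97433509 * 0.47256220 = 1.3560

Answer: Price = 1.3560


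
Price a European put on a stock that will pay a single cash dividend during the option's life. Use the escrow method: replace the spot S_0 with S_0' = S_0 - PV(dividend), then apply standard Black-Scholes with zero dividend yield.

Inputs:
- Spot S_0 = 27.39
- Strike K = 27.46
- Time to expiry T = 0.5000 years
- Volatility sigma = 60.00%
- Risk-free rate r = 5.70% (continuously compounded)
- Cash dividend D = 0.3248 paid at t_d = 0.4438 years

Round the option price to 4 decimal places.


Answer: Price = 4.3260

Derivation:
PV(D) = D * exp(-r * t_d) = 0.3248 * 0.97502068 = 0.31668672
S_0' = S_0 - PV(D) = 27.3900 - 0.31668672 = 27.07331328
d1 = (ln(S_0'/K) + (r + sigma^2/2)*T) / (sigma*sqrt(T)) = 0.24588010
d2 = d1 - sigma*sqrt(T) = -0.17838397
exp(-rT) = 0.97190229
N(-d1) = 0.40288752; N(-d2) = 0.57078928
P = K * exp(-rT) * N(-d2) - S_0' * N(-d1) = 27.4600 * 0.97190229 * 0.57078928 - 27.07331328 * 0.40288752 = 4.3260


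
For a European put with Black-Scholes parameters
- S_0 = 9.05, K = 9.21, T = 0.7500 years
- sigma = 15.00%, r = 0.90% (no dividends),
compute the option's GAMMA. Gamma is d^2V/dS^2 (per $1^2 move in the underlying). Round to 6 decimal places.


d1 = -0.0179947959; d2 = -0.1478986064
phi(d1) = 0.3988776943; exp(-qT) = 1.0000000000; exp(-rT) = 0.9932727301
Gamma = exp(-qT) * phi(d1) / (S * sigma * sqrt(T)) = 1.0000000000 * 0.3988776943 / (9.0500 * 0.1500 * 0.8660254038) = 0.339289

Answer: Gamma = 0.339289


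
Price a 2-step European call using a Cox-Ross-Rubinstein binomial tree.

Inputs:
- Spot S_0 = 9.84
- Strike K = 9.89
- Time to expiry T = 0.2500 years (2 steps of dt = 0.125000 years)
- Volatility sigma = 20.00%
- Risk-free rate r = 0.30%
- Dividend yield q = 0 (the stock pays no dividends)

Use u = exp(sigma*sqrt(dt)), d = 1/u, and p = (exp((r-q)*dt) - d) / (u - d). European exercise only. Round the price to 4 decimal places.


Answer: Price = V(0,0) = 0.3396

Derivation:
dt = T/N = 0.125000
u = exp(sigma*sqrt(dt)) = 1.073271; d = 1/u = 0.931731
p = (exp((r-q)*dt) - d) / (u - d) = 0.484980
Discount per step: exp(-r*dt) = 0.999625
Stock lattice S(k, i) with i counting down-moves:
  k=0: S(0,0) = 9.8400
  k=1: S(1,0) = 10.5610; S(1,1) = 9.1682
  k=2: S(2,0) = 11.3348; S(2,1) = 9.8400; S(2,2) = 8.5423
Terminal payoffs V(N, i) = max(S_T - K, 0):
  V(2,0) = 1.444794; V(2,1) = 0.000000; V(2,2) = 0.000000
Backward induction: V(k, i) = exp(-r*dt) * [p * V(k+1, i) + (1-p) * V(k+1, i+1)].
  V(1,0) = exp(-r*dt) * [p*1.444794 + (1-p)*0.000000] = 0.700433
  V(1,1) = exp(-r*dt) * [p*0.000000 + (1-p)*0.000000] = 0.000000
  V(0,0) = exp(-r*dt) * [p*0.700433 + (1-p)*0.000000] = 0.339568


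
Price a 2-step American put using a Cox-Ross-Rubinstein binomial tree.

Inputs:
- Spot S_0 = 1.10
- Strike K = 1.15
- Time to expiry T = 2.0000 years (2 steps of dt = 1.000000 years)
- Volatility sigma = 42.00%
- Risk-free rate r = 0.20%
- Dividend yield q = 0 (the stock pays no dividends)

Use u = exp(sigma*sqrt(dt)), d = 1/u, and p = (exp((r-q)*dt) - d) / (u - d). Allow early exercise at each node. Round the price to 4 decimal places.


dt = T/N = 1.000000
u = exp(sigma*sqrt(dt)) = 1.521962; d = 1/u = 0.657047
p = (exp((r-q)*dt) - d) / (u - d) = 0.398831
Discount per step: exp(-r*dt) = 0.998002
Stock lattice S(k, i) with i counting down-moves:
  k=0: S(0,0) = 1.1000
  k=1: S(1,0) = 1.6742; S(1,1) = 0.7228
  k=2: S(2,0) = 2.5480; S(2,1) = 1.1000; S(2,2) = 0.4749
Terminal payoffs V(N, i) = max(K - S_T, 0):
  V(2,0) = 0.000000; V(2,1) = 0.050000; V(2,2) = 0.675118
Backward induction: V(k, i) = exp(-r*dt) * [p * V(k+1, i) + (1-p) * V(k+1, i+1)]; then take max(V_cont, immediate exercise) for American.
  V(1,0) = exp(-r*dt) * [p*0.000000 + (1-p)*0.050000] = 0.029998; exercise = 0.000000; V(1,0) = max -> 0.029998
  V(1,1) = exp(-r*dt) * [p*0.050000 + (1-p)*0.675118] = 0.424951; exercise = 0.427248; V(1,1) = max -> 0.427248
  V(0,0) = exp(-r*dt) * [p*0.029998 + (1-p)*0.427248] = 0.268276; exercise = 0.050000; V(0,0) = max -> 0.268276

Answer: Price = V(0,0) = 0.2683


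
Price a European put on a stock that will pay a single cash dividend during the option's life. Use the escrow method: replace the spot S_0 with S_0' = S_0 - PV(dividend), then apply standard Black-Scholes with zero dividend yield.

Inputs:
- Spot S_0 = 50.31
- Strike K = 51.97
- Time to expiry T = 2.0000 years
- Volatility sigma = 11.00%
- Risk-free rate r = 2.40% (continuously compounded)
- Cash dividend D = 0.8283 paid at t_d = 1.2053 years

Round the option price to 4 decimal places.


PV(D) = D * exp(-r * t_d) = 0.8283 * 0.97148719 = 0.80468284
S_0' = S_0 - PV(D) = 50.3100 - 0.80468284 = 49.50531716
d1 = (ln(S_0'/K) + (r + sigma^2/2)*T) / (sigma*sqrt(T)) = 0.07401127
d2 = d1 - sigma*sqrt(T) = -0.08155222
exp(-rT) = 0.95313379
N(-d1) = 0.47050071; N(-d2) = 0.53249860
P = K * exp(-rT) * N(-d2) - S_0' * N(-d1) = 51.9700 * 0.95313379 * 0.53249860 - 49.50531716 * 0.47050071 = 3.0847

Answer: Price = 3.0847


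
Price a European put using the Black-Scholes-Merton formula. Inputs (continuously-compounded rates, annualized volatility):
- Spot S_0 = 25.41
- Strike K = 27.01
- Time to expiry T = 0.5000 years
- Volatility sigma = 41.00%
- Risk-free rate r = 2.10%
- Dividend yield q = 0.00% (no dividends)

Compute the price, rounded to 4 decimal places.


d1 = (ln(S/K) + (r - q + 0.5*sigma^2) * T) / (sigma * sqrt(T)) = -0.02945486
d2 = d1 - sigma * sqrt(T) = -0.31936864
exp(-rT) = 0.98955493; exp(-qT) = 1.00000000
P = K * exp(-rT) * N(-d2) - S_0 * exp(-qT) * N(-d1)
N(-d1) = 0.51174909; N(-d2) = 0.62527651
P = 27.0100 * 0.98955493 * 0.62527651 - 25.4100 * 1.00000000 * 0.51174909 = 3.7088

Answer: Price = 3.7088
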